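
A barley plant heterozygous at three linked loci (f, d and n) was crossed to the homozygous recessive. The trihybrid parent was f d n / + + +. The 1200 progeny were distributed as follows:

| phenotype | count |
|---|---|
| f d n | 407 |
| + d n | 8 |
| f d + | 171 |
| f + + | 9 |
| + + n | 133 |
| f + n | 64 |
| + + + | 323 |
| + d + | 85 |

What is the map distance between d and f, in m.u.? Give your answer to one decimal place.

13.8 m.u.

The two rarest classes, + d n and f + +, are the double crossovers. Comparing them with the parentals, only the f allele has switched, so f is the middle locus and the order is n – f – d.
Crossovers in the f–d interval produce the single-crossover classes f + n and + d + (64 + 85 = 149) plus the double crossovers (17).
RF(f–d) = (149 + 17) / 1200 = 166/1200 = 0.1383 → 13.8 m.u.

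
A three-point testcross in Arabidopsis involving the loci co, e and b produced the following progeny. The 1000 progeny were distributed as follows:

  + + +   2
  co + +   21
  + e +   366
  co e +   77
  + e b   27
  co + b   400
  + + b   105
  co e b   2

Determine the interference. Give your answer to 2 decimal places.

0.59

The two most frequent reciprocal classes, co + b and + e +, are the parental types, so the F1 was co + b / + e +.
The two rarest classes, co e b and + + +, are the double crossovers. Comparing them with the parentals, only the e allele has switched, so e is the middle locus and the order is co – e – b.
co–e: (182 + 4)/1000 = 0.1860; e–b: (48 + 4)/1000 = 0.0520.
Expected DCO frequency = 0.1860 × 0.0520 ≈ 0.00967; observed = 4/1000 ≈ 0.00400.
Coefficient of coincidence = 0.00400/0.00967 ≈ 0.41; interference = 1 − 0.41 = 0.59.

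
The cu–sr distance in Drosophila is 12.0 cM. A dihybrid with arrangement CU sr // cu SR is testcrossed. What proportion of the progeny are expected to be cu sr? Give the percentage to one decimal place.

6.0%

A map distance of 12.0 cM corresponds to a recombination frequency of 0.120.
The F1 is CU sr / cu SR, so cu sr is a recombinant gamete class with expected frequency r/2 = 0.120/2 = 0.0600.
That is 0.0600 = 6.0% of the progeny.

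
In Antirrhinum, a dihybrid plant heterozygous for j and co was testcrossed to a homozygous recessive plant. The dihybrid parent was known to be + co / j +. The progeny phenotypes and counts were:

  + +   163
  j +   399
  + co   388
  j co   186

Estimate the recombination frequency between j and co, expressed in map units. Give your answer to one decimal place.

The recombinant classes are + + and j co: 163 + 186 = 349.
Recombination frequency = 349/1136 = 0.3072 ≈ 30.7%, i.e. 30.7 map units.

30.7 map units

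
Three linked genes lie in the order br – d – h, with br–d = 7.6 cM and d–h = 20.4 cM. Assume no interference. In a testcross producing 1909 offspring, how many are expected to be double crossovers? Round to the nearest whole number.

30

Map distances give recombination frequencies of 0.076 and 0.204 for the two intervals.
With no interference, expected double-crossover frequency = 0.076 × 0.204 = 0.01550.
Expected number = 0.01550 × 1909 = 29.60 ≈ 30.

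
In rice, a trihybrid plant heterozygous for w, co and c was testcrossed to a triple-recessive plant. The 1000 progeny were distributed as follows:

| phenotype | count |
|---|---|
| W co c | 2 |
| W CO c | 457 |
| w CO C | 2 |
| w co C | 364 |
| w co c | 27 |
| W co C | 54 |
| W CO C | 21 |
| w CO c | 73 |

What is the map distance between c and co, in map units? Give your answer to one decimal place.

The two most frequent reciprocal classes, w co C and W CO c, are the parental types, so the F1 was w co C / W CO c.
The two rarest classes, w CO C and W co c, are the double crossovers. Comparing them with the parentals, only the co allele has switched, so co is the middle locus and the order is c – co – w.
Crossovers in the c–co interval produce the single-crossover classes w co c and W CO C (27 + 21 = 48) plus the double crossovers (4).
RF(c–co) = (48 + 4) / 1000 = 52/1000 = 0.0520 → 5.2 map units.

5.2 map units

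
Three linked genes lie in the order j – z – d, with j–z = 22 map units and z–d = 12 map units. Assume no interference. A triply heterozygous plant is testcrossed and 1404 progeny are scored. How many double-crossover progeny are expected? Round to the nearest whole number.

Map distances give recombination frequencies of 0.220 and 0.120 for the two intervals.
With no interference, expected double-crossover frequency = 0.220 × 0.120 = 0.02640.
Expected number = 0.02640 × 1404 = 37.07 ≈ 37.

37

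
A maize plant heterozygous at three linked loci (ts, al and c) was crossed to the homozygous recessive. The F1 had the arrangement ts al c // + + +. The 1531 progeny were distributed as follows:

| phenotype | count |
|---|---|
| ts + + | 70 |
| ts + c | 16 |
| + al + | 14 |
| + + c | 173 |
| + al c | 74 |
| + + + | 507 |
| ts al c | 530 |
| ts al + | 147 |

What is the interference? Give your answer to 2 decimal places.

0.25

The two rarest classes, ts + c and + al +, are the double crossovers. Comparing them with the parentals, only the al allele has switched, so al is the middle locus and the order is c – al – ts.
c–al: (320 + 30)/1531 = 0.2286; al–ts: (144 + 30)/1531 = 0.1137.
Expected DCO frequency = 0.2286 × 0.1137 ≈ 0.02599; observed = 30/1531 ≈ 0.01960.
Coefficient of coincidence = 0.01960/0.02599 ≈ 0.75; interference = 1 − 0.75 = 0.25.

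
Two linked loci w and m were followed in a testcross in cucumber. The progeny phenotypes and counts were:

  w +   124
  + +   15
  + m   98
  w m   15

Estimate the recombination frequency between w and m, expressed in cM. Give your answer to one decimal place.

The two most frequent classes, + m (98) and w + (124), are the parental types, so the F1 was + m / w +.
The recombinant classes are + + and w m: 15 + 15 = 30.
Recombination frequency = 30/252 = 0.1190 ≈ 11.9%, i.e. 11.9 cM.

11.9 cM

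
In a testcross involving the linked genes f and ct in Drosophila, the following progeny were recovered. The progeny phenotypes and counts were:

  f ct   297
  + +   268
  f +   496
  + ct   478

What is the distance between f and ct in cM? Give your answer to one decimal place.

36.7 cM

The two most frequent classes, + ct (478) and f + (496), are the parental types, so the F1 was + ct / f +.
The recombinant classes are + + and f ct: 268 + 297 = 565.
Recombination frequency = 565/1539 = 0.3671 ≈ 36.7%, i.e. 36.7 cM.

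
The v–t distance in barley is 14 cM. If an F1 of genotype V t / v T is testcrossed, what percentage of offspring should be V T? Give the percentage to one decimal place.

A map distance of 14 cM corresponds to a recombination frequency of 0.140.
The F1 is V t / v T, so V T is a recombinant gamete class with expected frequency r/2 = 0.140/2 = 0.0700.
That is 0.0700 = 7.0% of the progeny.

7.0%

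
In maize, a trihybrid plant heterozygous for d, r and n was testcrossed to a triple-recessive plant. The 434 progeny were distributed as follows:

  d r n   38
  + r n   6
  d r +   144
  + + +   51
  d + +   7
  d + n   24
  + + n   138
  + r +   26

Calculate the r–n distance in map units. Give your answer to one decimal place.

23.5 map units

The two most frequent reciprocal classes, + + n and d r +, are the parental types, so the F1 was + + n / d r +.
The two rarest classes, + r n and d + +, are the double crossovers. Comparing them with the parentals, only the r allele has switched, so r is the middle locus and the order is d – r – n.
Crossovers in the r–n interval produce the single-crossover classes + + + and d r n (51 + 38 = 89) plus the double crossovers (13).
RF(r–n) = (89 + 13) / 434 = 102/434 = 0.2350 → 23.5 map units.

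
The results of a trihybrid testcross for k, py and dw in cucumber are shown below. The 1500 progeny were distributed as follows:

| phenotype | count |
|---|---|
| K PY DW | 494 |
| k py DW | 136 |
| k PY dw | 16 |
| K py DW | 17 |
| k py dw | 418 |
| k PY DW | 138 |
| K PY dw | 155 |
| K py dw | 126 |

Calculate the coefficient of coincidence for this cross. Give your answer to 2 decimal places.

The two most frequent reciprocal classes, k py dw and K PY DW, are the parental types, so the F1 was k py dw / K PY DW.
The two rarest classes, k PY dw and K py DW, are the double crossovers. Comparing them with the parentals, only the py allele has switched, so py is the middle locus and the order is dw – py – k.
dw–py: (291 + 33)/1500 = 0.2160; py–k: (264 + 33)/1500 = 0.1980.
Expected DCO frequency = 0.2160 × 0.1980 ≈ 0.04277; observed = 33/1500 ≈ 0.02200.
Coefficient of coincidence = 0.02200/0.04277 ≈ 0.51.

0.51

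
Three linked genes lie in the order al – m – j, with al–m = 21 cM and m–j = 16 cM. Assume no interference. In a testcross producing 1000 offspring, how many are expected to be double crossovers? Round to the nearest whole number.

34

Map distances give recombination frequencies of 0.210 and 0.160 for the two intervals.
With no interference, expected double-crossover frequency = 0.210 × 0.160 = 0.03360.
Expected number = 0.03360 × 1000 = 33.60 ≈ 34.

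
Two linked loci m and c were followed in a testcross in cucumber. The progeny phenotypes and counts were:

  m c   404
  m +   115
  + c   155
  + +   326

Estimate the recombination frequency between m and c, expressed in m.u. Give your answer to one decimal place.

The two most frequent classes, + + (326) and m c (404), are the parental types, so the F1 was + + / m c.
The recombinant classes are + c and m +: 155 + 115 = 270.
Recombination frequency = 270/1000 = 0.2700 ≈ 27.0%, i.e. 27.0 m.u.

27.0 m.u.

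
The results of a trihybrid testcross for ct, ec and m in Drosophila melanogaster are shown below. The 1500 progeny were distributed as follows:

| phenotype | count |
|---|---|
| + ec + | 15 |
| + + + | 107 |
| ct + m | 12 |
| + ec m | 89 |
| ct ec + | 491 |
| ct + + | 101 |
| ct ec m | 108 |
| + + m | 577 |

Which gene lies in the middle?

ct

The two most frequent reciprocal classes, + + m and ct ec +, are the parental types, so the F1 was + + m / ct ec +.
The two rarest classes, ct + m and + ec +, are the double crossovers. Comparing them with the parentals, only the ct allele has switched, so ct is the middle locus and the order is ec – ct – m.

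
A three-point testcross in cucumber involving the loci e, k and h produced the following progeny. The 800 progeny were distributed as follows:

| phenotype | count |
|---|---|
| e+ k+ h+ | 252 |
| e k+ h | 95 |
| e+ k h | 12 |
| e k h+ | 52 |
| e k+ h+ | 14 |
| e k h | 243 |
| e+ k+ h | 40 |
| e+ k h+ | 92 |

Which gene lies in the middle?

The two most frequent reciprocal classes, e k h and e+ k+ h+, are the parental types, so the F1 was e k h / e+ k+ h+.
The two rarest classes, e+ k h and e k+ h+, are the double crossovers. Comparing them with the parentals, only the e allele has switched, so e is the middle locus and the order is h – e – k.

e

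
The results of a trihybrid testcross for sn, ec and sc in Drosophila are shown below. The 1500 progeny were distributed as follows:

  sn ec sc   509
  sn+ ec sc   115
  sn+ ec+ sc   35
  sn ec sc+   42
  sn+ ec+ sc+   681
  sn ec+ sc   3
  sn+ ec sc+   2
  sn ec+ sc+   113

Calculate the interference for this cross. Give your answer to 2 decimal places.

0.61

The two most frequent reciprocal classes, sn+ ec+ sc+ and sn ec sc, are the parental types, so the F1 was sn+ ec+ sc+ / sn ec sc.
The two rarest classes, sn+ ec sc+ and sn ec+ sc, are the double crossovers. Comparing them with the parentals, only the ec allele has switched, so ec is the middle locus and the order is sc – ec – sn.
sc–ec: (77 + 5)/1500 = 0.0547; ec–sn: (228 + 5)/1500 = 0.1553.
Expected DCO frequency = 0.0547 × 0.1553 ≈ 0.00849; observed = 5/1500 ≈ 0.00333.
Coefficient of coincidence = 0.00333/0.00849 ≈ 0.39; interference = 1 − 0.39 = 0.61.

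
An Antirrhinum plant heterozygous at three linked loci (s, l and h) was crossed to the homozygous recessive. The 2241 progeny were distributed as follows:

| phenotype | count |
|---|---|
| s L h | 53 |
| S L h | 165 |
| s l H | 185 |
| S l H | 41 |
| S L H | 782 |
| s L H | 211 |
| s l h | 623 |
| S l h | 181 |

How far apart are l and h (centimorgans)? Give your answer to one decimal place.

The two most frequent reciprocal classes, S L H and s l h, are the parental types, so the F1 was S L H / s l h.
The two rarest classes, S l H and s L h, are the double crossovers. Comparing them with the parentals, only the l allele has switched, so l is the middle locus and the order is s – l – h.
Crossovers in the l–h interval produce the single-crossover classes S L h and s l H (165 + 185 = 350) plus the double crossovers (94).
RF(l–h) = (350 + 94) / 2241 = 444/2241 = 0.1981 → 19.8 centimorgans.

19.8 centimorgans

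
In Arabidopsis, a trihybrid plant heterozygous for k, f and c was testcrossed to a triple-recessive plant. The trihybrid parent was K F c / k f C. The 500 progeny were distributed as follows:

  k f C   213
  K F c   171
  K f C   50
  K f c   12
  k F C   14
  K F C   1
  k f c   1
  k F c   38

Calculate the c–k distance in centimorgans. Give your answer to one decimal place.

The two rarest classes, K F C and k f c, are the double crossovers. Comparing them with the parentals, only the c allele has switched, so c is the middle locus and the order is f – c – k.
Crossovers in the c–k interval produce the single-crossover classes k F c and K f C (38 + 50 = 88) plus the double crossovers (2).
RF(c–k) = (88 + 2) / 500 = 90/500 = 0.1800 → 18.0 centimorgans.

18.0 centimorgans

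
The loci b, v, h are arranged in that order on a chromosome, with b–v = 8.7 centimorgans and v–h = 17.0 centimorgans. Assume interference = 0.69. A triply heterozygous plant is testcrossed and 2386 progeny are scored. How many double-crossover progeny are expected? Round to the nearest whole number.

11

Map distances give recombination frequencies of 0.087 and 0.170 for the two intervals.
With interference 0.69 (so coincidence = 0.31), expected double-crossover frequency = 0.087 × 0.170 × 0.31 = 0.00458.
Expected number = 0.00458 × 2386 = 10.94 ≈ 11.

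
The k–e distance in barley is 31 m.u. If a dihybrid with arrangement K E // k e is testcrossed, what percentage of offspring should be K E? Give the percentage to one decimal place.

A map distance of 31 m.u. corresponds to a recombination frequency of 0.310.
The F1 is K E / k e, so K E is a parental gamete class with expected frequency (1 − r)/2 = 0.690/2 = 0.3450.
That is 0.3450 = 34.5% of the progeny.

34.5%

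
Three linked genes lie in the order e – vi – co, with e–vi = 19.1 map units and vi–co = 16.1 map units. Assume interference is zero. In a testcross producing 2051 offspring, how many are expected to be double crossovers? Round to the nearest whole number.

63

Map distances give recombination frequencies of 0.191 and 0.161 for the two intervals.
With no interference, expected double-crossover frequency = 0.191 × 0.161 = 0.03075.
Expected number = 0.03075 × 2051 = 63.07 ≈ 63.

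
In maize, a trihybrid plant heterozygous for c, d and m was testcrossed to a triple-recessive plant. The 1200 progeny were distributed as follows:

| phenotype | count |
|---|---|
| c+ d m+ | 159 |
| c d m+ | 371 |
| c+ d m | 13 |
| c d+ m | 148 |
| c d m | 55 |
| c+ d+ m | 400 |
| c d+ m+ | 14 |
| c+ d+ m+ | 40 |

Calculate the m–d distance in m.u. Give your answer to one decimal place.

The two most frequent reciprocal classes, c d m+ and c+ d+ m, are the parental types, so the F1 was c d m+ / c+ d+ m.
The two rarest classes, c d+ m+ and c+ d m, are the double crossovers. Comparing them with the parentals, only the d allele has switched, so d is the middle locus and the order is m – d – c.
Crossovers in the m–d interval produce the single-crossover classes c d m and c+ d+ m+ (55 + 40 = 95) plus the double crossovers (27).
RF(m–d) = (95 + 27) / 1200 = 122/1200 = 0.1017 → 10.2 m.u.

10.2 m.u.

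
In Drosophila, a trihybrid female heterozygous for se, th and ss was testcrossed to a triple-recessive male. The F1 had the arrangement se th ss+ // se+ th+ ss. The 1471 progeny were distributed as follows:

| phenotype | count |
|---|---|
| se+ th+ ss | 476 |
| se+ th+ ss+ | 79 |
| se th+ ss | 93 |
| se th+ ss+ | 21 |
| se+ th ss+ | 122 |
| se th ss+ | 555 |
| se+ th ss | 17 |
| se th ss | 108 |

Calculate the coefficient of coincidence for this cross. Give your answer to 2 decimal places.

0.98

The two rarest classes, se th+ ss+ and se+ th ss, are the double crossovers. Comparing them with the parentals, only the th allele has switched, so th is the middle locus and the order is ss – th – se.
ss–th: (187 + 38)/1471 = 0.1530; th–se: (215 + 38)/1471 = 0.1720.
Expected DCO frequency = 0.1530 × 0.1720 ≈ 0.02632; observed = 38/1471 ≈ 0.02583.
Coefficient of coincidence = 0.02583/0.02632 ≈ 0.98.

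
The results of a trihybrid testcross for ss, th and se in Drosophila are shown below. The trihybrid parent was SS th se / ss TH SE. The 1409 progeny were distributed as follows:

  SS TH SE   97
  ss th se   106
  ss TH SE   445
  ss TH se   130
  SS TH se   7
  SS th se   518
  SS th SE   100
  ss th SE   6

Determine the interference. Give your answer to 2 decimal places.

0.65

The two rarest classes, SS TH se and ss th SE, are the double crossovers. Comparing them with the parentals, only the th allele has switched, so th is the middle locus and the order is se – th – ss.
se–th: (230 + 13)/1409 = 0.1725; th–ss: (203 + 13)/1409 = 0.1533.
Expected DCO frequency = 0.1725 × 0.1533 ≈ 0.02644; observed = 13/1409 ≈ 0.00923.
Coefficient of coincidence = 0.00923/0.02644 ≈ 0.35; interference = 1 − 0.35 = 0.65.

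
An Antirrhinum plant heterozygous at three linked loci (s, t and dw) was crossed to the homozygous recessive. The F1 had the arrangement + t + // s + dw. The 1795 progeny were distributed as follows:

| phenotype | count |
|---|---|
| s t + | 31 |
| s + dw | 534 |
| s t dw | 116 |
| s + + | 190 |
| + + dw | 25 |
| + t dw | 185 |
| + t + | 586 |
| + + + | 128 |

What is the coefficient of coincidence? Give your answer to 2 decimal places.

0.78

The two rarest classes, s t + and + + dw, are the double crossovers. Comparing them with the parentals, only the s allele has switched, so s is the middle locus and the order is t – s – dw.
t–s: (244 + 56)/1795 = 0.1671; s–dw: (375 + 56)/1795 = 0.2401.
Expected DCO frequency = 0.1671 × 0.2401 ≈ 0.04012; observed = 56/1795 ≈ 0.03120.
Coefficient of coincidence = 0.03120/0.04012 ≈ 0.78.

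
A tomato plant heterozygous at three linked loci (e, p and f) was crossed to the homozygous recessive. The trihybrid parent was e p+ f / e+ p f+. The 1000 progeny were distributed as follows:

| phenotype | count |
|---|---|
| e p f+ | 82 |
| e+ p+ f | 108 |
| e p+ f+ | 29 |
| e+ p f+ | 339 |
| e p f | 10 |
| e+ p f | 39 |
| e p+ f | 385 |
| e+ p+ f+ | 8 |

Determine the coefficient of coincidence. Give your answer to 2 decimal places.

The two rarest classes, e p f and e+ p+ f+, are the double crossovers. Comparing them with the parentals, only the p allele has switched, so p is the middle locus and the order is e – p – f.
e–p: (190 + 18)/1000 = 0.2080; p–f: (68 + 18)/1000 = 0.0860.
Expected DCO frequency = 0.2080 × 0.0860 ≈ 0.01789; observed = 18/1000 ≈ 0.01800.
Coefficient of coincidence = 0.01800/0.01789 ≈ 1.01.

1.01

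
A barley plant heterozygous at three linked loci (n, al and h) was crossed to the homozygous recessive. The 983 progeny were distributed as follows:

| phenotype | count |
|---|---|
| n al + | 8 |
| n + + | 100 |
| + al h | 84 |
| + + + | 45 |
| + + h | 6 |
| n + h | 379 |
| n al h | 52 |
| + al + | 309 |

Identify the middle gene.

The two most frequent reciprocal classes, n + h and + al +, are the parental types, so the F1 was n + h / + al +.
The two rarest classes, + + h and n al +, are the double crossovers. Comparing them with the parentals, only the n allele has switched, so n is the middle locus and the order is al – n – h.

n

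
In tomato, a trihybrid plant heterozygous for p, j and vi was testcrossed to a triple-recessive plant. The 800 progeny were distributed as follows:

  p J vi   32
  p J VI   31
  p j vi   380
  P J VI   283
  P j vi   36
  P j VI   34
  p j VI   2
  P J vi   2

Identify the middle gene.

vi

The two most frequent reciprocal classes, p j vi and P J VI, are the parental types, so the F1 was p j vi / P J VI.
The two rarest classes, p j VI and P J vi, are the double crossovers. Comparing them with the parentals, only the vi allele has switched, so vi is the middle locus and the order is j – vi – p.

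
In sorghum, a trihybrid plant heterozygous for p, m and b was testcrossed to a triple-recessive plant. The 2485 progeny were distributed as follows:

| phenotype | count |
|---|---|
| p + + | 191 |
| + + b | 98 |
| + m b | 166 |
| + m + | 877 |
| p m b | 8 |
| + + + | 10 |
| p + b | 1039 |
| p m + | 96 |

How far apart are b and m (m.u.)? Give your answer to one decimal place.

The two most frequent reciprocal classes, + m + and p + b, are the parental types, so the F1 was + m + / p + b.
The two rarest classes, + + + and p m b, are the double crossovers. Comparing them with the parentals, only the m allele has switched, so m is the middle locus and the order is p – m – b.
Crossovers in the m–b interval produce the single-crossover classes + m b and p + + (166 + 191 = 357) plus the double crossovers (18).
RF(m–b) = (357 + 18) / 2485 = 375/2485 = 0.1509 → 15.1 m.u.

15.1 m.u.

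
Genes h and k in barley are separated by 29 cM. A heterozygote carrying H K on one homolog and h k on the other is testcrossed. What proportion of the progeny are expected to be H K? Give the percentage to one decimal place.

35.5%

A map distance of 29 cM corresponds to a recombination frequency of 0.290.
The F1 is H K / h k, so H K is a parental gamete class with expected frequency (1 − r)/2 = 0.710/2 = 0.3550.
That is 0.3550 = 35.5% of the progeny.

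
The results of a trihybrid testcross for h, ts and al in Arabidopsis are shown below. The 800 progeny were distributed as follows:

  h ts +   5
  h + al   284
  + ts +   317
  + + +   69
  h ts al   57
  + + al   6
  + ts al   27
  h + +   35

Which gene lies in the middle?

h

The two most frequent reciprocal classes, h + al and + ts +, are the parental types, so the F1 was h + al / + ts +.
The two rarest classes, + + al and h ts +, are the double crossovers. Comparing them with the parentals, only the h allele has switched, so h is the middle locus and the order is al – h – ts.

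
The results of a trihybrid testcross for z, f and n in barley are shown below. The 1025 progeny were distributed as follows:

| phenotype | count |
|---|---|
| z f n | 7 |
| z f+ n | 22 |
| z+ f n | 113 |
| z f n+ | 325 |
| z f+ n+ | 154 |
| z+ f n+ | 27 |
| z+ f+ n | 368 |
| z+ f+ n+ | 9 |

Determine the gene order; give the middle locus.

The two most frequent reciprocal classes, z+ f+ n and z f n+, are the parental types, so the F1 was z+ f+ n / z f n+.
The two rarest classes, z+ f+ n+ and z f n, are the double crossovers. Comparing them with the parentals, only the n allele has switched, so n is the middle locus and the order is f – n – z.

n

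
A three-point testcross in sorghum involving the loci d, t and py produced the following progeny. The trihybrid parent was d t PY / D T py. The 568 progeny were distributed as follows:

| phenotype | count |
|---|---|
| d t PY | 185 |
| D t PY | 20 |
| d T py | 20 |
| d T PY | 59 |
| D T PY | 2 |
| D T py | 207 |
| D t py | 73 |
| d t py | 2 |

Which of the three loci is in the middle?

py

The two rarest classes, d t py and D T PY, are the double crossovers. Comparing them with the parentals, only the py allele has switched, so py is the middle locus and the order is t – py – d.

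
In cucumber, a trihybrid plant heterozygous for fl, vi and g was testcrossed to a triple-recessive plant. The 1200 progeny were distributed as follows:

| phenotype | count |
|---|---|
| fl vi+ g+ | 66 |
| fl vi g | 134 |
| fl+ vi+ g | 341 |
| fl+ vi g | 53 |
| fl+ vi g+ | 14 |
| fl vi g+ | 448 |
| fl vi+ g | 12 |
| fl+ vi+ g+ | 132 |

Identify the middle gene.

The two most frequent reciprocal classes, fl vi g+ and fl+ vi+ g, are the parental types, so the F1 was fl vi g+ / fl+ vi+ g.
The two rarest classes, fl+ vi g+ and fl vi+ g, are the double crossovers. Comparing them with the parentals, only the fl allele has switched, so fl is the middle locus and the order is g – fl – vi.

fl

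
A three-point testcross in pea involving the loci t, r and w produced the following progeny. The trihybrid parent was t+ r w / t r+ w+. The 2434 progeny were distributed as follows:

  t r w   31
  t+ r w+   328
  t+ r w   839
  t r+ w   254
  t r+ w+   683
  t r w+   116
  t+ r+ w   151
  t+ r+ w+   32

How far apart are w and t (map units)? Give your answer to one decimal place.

26.5 map units

The two rarest classes, t r w and t+ r+ w+, are the double crossovers. Comparing them with the parentals, only the t allele has switched, so t is the middle locus and the order is w – t – r.
Crossovers in the w–t interval produce the single-crossover classes t+ r w+ and t r+ w (328 + 254 = 582) plus the double crossovers (63).
RF(w–t) = (582 + 63) / 2434 = 645/2434 = 0.2650 → 26.5 map units.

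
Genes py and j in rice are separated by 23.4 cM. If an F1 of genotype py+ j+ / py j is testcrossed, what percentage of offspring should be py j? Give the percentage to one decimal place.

A map distance of 23.4 cM corresponds to a recombination frequency of 0.234.
The F1 is py+ j+ / py j, so py j is a parental gamete class with expected frequency (1 − r)/2 = 0.766/2 = 0.3830.
That is 0.3830 = 38.3% of the progeny.

38.3%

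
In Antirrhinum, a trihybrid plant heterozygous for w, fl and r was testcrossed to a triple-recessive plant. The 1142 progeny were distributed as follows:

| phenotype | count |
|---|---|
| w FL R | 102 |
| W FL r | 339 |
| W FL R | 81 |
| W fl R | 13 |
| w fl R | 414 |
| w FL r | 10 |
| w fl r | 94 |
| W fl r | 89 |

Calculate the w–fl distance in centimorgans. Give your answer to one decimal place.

The two most frequent reciprocal classes, W FL r and w fl R, are the parental types, so the F1 was W FL r / w fl R.
The two rarest classes, w FL r and W fl R, are the double crossovers. Comparing them with the parentals, only the w allele has switched, so w is the middle locus and the order is r – w – fl.
Crossovers in the w–fl interval produce the single-crossover classes W fl r and w FL R (89 + 102 = 191) plus the double crossovers (23).
RF(w–fl) = (191 + 23) / 1142 = 214/1142 = 0.1874 → 18.7 centimorgans.

18.7 centimorgans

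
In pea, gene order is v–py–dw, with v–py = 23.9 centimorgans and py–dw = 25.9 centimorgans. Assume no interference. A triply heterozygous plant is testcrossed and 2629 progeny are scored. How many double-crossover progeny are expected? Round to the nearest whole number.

Map distances give recombination frequencies of 0.239 and 0.259 for the two intervals.
With no interference, expected double-crossover frequency = 0.239 × 0.259 = 0.06190.
Expected number = 0.06190 × 2629 = 162.74 ≈ 163.

163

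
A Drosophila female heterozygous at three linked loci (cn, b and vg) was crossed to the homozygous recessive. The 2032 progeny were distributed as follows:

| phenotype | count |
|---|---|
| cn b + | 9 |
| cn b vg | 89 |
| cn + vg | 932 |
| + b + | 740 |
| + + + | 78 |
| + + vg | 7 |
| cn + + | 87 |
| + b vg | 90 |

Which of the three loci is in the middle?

The two most frequent reciprocal classes, + b + and cn + vg, are the parental types, so the F1 was + b + / cn + vg.
The two rarest classes, cn b + and + + vg, are the double crossovers. Comparing them with the parentals, only the cn allele has switched, so cn is the middle locus and the order is vg – cn – b.

cn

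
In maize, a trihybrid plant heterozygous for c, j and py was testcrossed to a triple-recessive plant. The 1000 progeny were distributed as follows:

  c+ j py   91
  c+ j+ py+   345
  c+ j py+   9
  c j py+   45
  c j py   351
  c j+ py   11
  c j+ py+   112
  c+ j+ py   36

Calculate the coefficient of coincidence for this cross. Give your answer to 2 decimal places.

The two most frequent reciprocal classes, c+ j+ py+ and c j py, are the parental types, so the F1 was c+ j+ py+ / c j py.
The two rarest classes, c+ j py+ and c j+ py, are the double crossovers. Comparing them with the parentals, only the j allele has switched, so j is the middle locus and the order is c – j – py.
c–j: (203 + 20)/1000 = 0.2230; j–py: (81 + 20)/1000 = 0.1010.
Expected DCO frequency = 0.2230 × 0.1010 ≈ 0.02252; observed = 20/1000 ≈ 0.02000.
Coefficient of coincidence = 0.02000/0.02252 ≈ 0.89.

0.89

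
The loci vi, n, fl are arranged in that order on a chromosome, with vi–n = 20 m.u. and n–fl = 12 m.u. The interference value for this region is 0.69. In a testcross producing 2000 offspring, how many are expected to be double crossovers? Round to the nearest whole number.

15

Map distances give recombination frequencies of 0.200 and 0.120 for the two intervals.
With interference 0.69 (so coincidence = 0.31), expected double-crossover frequency = 0.200 × 0.120 × 0.31 = 0.00744.
Expected number = 0.00744 × 2000 = 14.88 ≈ 15.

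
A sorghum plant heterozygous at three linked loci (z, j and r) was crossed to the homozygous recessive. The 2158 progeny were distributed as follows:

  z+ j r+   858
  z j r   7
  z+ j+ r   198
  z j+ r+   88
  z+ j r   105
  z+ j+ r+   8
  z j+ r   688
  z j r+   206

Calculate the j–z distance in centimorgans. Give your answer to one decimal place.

The two most frequent reciprocal classes, z+ j r+ and z j+ r, are the parental types, so the F1 was z+ j r+ / z j+ r.
The two rarest classes, z+ j+ r+ and z j r, are the double crossovers. Comparing them with the parentals, only the j allele has switched, so j is the middle locus and the order is z – j – r.
Crossovers in the z–j interval produce the single-crossover classes z j r+ and z+ j+ r (206 + 198 = 404) plus the double crossovers (15).
RF(z–j) = (404 + 15) / 2158 = 419/2158 = 0.1942 → 19.4 centimorgans.

19.4 centimorgans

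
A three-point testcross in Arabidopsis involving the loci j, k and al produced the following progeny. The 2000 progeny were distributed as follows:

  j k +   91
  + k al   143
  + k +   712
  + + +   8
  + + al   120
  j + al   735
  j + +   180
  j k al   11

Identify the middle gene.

The two most frequent reciprocal classes, + k + and j + al, are the parental types, so the F1 was + k + / j + al.
The two rarest classes, + + + and j k al, are the double crossovers. Comparing them with the parentals, only the k allele has switched, so k is the middle locus and the order is al – k – j.

k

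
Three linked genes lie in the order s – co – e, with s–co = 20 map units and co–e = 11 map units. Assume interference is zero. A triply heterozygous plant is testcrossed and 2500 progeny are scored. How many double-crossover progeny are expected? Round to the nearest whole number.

Map distances give recombination frequencies of 0.200 and 0.110 for the two intervals.
With no interference, expected double-crossover frequency = 0.200 × 0.110 = 0.02200.
Expected number = 0.02200 × 2500 = 55.00 ≈ 55.

55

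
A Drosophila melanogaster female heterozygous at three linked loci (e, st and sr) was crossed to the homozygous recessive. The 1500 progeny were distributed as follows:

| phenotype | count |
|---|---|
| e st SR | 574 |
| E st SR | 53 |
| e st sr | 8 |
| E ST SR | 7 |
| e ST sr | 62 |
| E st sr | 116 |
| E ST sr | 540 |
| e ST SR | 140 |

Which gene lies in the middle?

sr

The two most frequent reciprocal classes, e st SR and E ST sr, are the parental types, so the F1 was e st SR / E ST sr.
The two rarest classes, e st sr and E ST SR, are the double crossovers. Comparing them with the parentals, only the sr allele has switched, so sr is the middle locus and the order is e – sr – st.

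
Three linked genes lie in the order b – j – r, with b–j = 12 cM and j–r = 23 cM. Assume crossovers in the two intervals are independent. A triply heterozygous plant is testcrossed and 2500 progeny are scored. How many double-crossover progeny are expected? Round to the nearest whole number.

Map distances give recombination frequencies of 0.120 and 0.230 for the two intervals.
With no interference, expected double-crossover frequency = 0.120 × 0.230 = 0.02760.
Expected number = 0.02760 × 2500 = 69.00 ≈ 69.

69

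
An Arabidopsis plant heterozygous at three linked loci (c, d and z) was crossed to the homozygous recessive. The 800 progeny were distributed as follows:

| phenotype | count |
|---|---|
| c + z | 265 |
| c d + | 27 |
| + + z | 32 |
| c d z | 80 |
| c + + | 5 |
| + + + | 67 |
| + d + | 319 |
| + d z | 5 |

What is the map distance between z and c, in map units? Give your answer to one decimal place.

8.6 map units

The two most frequent reciprocal classes, c + z and + d +, are the parental types, so the F1 was c + z / + d +.
The two rarest classes, c + + and + d z, are the double crossovers. Comparing them with the parentals, only the z allele has switched, so z is the middle locus and the order is c – z – d.
Crossovers in the c–z interval produce the single-crossover classes + + z and c d + (32 + 27 = 59) plus the double crossovers (10).
RF(c–z) = (59 + 10) / 800 = 69/800 = 0.0862 → 8.6 map units.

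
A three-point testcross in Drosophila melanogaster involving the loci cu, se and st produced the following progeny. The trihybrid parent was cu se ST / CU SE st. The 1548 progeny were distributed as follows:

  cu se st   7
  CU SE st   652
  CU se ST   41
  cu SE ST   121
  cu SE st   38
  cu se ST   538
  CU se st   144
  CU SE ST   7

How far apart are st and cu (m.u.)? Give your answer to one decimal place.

6.0 m.u.

The two rarest classes, cu se st and CU SE ST, are the double crossovers. Comparing them with the parentals, only the st allele has switched, so st is the middle locus and the order is se – st – cu.
Crossovers in the st–cu interval produce the single-crossover classes CU se ST and cu SE st (41 + 38 = 79) plus the double crossovers (14).
RF(st–cu) = (79 + 14) / 1548 = 93/1548 = 0.0601 → 6.0 m.u.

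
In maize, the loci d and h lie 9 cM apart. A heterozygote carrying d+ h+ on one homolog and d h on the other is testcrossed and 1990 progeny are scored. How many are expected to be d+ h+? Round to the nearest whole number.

905

A map distance of 9 cM corresponds to a recombination frequency of 0.090.
The F1 is d+ h+ / d h, so d+ h+ is a parental gamete class with expected frequency (1 − r)/2 = 0.910/2 = 0.4550.
Expected number = 0.4550 × 1990 = 905.45 ≈ 905.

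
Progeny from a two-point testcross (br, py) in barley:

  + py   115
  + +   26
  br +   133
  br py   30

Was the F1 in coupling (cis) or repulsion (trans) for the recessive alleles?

The two most frequent classes are + py (115) and br + (133); these are the parental (non-recombinant) types.
So the F1 carried + py on one chromosome and br + on the other — the recessive alleles are on opposite chromosomes (trans / repulsion).

trans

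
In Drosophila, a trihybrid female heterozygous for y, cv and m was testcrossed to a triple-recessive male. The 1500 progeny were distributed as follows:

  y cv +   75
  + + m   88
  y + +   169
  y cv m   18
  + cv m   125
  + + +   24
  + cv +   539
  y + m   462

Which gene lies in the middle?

cv

The two most frequent reciprocal classes, y + m and + cv +, are the parental types, so the F1 was y + m / + cv +.
The two rarest classes, y cv m and + + +, are the double crossovers. Comparing them with the parentals, only the cv allele has switched, so cv is the middle locus and the order is y – cv – m.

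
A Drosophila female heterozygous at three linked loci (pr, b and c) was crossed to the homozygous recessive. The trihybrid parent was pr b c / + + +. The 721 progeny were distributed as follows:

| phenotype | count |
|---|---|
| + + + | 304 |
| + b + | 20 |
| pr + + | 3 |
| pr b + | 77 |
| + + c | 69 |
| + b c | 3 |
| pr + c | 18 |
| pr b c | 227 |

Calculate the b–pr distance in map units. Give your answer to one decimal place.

6.1 map units

The two rarest classes, + b c and pr + +, are the double crossovers. Comparing them with the parentals, only the pr allele has switched, so pr is the middle locus and the order is c – pr – b.
Crossovers in the pr–b interval produce the single-crossover classes pr + c and + b + (18 + 20 = 38) plus the double crossovers (6).
RF(pr–b) = (38 + 6) / 721 = 44/721 = 0.0610 → 6.1 map units.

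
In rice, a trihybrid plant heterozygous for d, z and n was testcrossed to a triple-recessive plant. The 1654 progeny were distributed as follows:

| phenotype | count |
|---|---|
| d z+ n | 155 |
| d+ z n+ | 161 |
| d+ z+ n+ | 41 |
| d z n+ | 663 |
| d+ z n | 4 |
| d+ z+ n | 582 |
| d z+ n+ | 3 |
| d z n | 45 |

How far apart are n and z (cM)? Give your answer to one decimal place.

The two most frequent reciprocal classes, d z n+ and d+ z+ n, are the parental types, so the F1 was d z n+ / d+ z+ n.
The two rarest classes, d z+ n+ and d+ z n, are the double crossovers. Comparing them with the parentals, only the z allele has switched, so z is the middle locus and the order is d – z – n.
Crossovers in the z–n interval produce the single-crossover classes d z n and d+ z+ n+ (45 + 41 = 86) plus the double crossovers (7).
RF(z–n) = (86 + 7) / 1654 = 93/1654 = 0.0562 → 5.6 cM.

5.6 cM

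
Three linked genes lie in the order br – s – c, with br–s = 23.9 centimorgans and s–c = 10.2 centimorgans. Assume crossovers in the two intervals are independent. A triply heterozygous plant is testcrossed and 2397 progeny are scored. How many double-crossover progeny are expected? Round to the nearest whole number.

Map distances give recombination frequencies of 0.239 and 0.102 for the two intervals.
With no interference, expected double-crossover frequency = 0.239 × 0.102 = 0.02438.
Expected number = 0.02438 × 2397 = 58.43 ≈ 58.

58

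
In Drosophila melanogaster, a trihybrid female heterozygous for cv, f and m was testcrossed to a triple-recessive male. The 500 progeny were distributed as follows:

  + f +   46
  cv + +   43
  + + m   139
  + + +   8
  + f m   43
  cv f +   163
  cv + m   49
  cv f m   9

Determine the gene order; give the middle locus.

The two most frequent reciprocal classes, + + m and cv f +, are the parental types, so the F1 was + + m / cv f +.
The two rarest classes, + + + and cv f m, are the double crossovers. Comparing them with the parentals, only the m allele has switched, so m is the middle locus and the order is f – m – cv.

m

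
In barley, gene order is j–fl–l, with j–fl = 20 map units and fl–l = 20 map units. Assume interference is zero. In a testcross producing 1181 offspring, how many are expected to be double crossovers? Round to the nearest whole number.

47

Map distances give recombination frequencies of 0.200 and 0.200 for the two intervals.
With no interference, expected double-crossover frequency = 0.200 × 0.200 = 0.04000.
Expected number = 0.04000 × 1181 = 47.24 ≈ 47.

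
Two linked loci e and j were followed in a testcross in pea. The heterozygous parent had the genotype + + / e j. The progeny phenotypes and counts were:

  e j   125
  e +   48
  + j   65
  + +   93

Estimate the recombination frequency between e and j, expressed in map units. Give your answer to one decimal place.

34.1 map units

The recombinant classes are + j and e +: 65 + 48 = 113.
Recombination frequency = 113/331 = 0.3414 ≈ 34.1%, i.e. 34.1 map units.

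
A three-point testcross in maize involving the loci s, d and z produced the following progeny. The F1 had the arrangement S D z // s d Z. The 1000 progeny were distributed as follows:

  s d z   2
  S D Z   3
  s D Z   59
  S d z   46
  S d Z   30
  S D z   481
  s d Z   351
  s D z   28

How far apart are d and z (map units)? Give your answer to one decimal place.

11.0 map units

The two rarest classes, S D Z and s d z, are the double crossovers. Comparing them with the parentals, only the z allele has switched, so z is the middle locus and the order is s – z – d.
Crossovers in the z–d interval produce the single-crossover classes S d z and s D Z (46 + 59 = 105) plus the double crossovers (5).
RF(z–d) = (105 + 5) / 1000 = 110/1000 = 0.1100 → 11.0 map units.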